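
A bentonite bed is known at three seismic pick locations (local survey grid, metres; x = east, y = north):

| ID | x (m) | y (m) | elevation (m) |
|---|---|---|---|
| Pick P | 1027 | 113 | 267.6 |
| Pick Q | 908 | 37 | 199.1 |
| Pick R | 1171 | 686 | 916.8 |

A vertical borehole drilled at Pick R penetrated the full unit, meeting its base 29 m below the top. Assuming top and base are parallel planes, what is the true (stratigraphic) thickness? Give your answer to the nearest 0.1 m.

Two edge vectors: Pick P→Pick Q = (-119, -76, -68.5), Pick P→Pick R = (144, 573, 649.2).
Normal n = (Pick P→Pick Q) × (Pick P→Pick R) = (-10088.7, 67390.8, -57243).
So ∂z/∂x = −n_x/n_z = −0.17624 and ∂z/∂y = −n_y/n_z = 1.17728.
|∇z| = √(a²+b²) = 1.19039, so dip δ = arctan(1.19039) = 49.97°.
True thickness = vertical thickness × cos δ = 29 × cos 49.97° = 18.7 m.

18.7 m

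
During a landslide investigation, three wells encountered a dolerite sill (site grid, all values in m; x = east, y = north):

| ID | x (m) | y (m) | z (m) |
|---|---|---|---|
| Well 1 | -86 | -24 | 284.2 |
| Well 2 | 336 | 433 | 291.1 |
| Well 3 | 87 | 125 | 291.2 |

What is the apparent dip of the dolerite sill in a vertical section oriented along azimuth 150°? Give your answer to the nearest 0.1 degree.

9.2°

Let the plane be z = a·x + b·y + c.
Well 2−Well 1: 422a + 457b = 6.9;  Well 3−Well 1: 173a + 149b = 7.
Solving gives a = 0.13415, b = −0.10877.
Unit vector along 150° is (sin 150°, cos 150°) = (0.5000, -0.8660).
Slope in that direction = a·(0.5000) + b·(-0.8660) = 0.16128.
Apparent dip = arctan|0.16128| = 9.2° (true dip is 9.8°, so apparent ≤ true as expected).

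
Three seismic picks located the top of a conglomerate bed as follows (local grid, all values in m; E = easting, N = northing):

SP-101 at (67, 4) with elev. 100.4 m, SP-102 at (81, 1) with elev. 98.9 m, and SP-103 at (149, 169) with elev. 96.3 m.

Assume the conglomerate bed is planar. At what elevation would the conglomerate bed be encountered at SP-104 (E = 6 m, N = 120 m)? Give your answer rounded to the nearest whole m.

110 m

Let the plane be z = a·E + b·N + c.
SP-102−SP-101: 14a − 3b = −1.5;  SP-103−SP-101: 82a + 165b = −4.1.
Solving gives a = −0.10164, b = 0.02567.
Then c = 100.4 − a·67 − b·4 = 107.11.
At (6, 120): z = −0.6 + 3.1 + 107.11 = 109.6 m.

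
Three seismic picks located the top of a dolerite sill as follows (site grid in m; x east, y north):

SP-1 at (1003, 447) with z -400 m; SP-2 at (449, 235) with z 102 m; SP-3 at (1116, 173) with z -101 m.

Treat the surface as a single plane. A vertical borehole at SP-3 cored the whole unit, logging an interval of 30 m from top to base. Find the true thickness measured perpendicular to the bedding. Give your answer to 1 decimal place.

Let the plane be z = a·x + b·y + c.
SP-2−SP-1: −554a − 212b = 502;  SP-3−SP-1: 113a − 274b = 299.
Solving gives a = −0.42196, b = −1.26526.
|∇z| = √(a²+b²) = 1.33377, so dip δ = arctan(1.33377) = 53.14°.
True thickness = vertical thickness × cos δ = 30 × cos 53.14° = 18.0 m.

18.0 m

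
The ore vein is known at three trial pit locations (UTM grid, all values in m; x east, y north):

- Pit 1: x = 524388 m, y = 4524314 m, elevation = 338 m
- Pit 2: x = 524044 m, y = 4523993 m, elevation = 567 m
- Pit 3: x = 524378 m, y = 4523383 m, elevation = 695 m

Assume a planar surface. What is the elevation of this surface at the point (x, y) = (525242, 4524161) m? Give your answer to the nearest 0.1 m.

Let the plane be z = a·x + b·y + c.
Pit 2−Pit 1: −344a − 321b = 229;  Pit 3−Pit 1: −10a − 931b = 357.
Solving gives a = −0.310994342, b = −0.380118213.
Then c = 338 − a·524388 − b·4524314 = 1883193.85.
At (525242, 4524161): z = −163347.3 − 1719716.0 + 1883193.85 = 130.6 m.

130.6 m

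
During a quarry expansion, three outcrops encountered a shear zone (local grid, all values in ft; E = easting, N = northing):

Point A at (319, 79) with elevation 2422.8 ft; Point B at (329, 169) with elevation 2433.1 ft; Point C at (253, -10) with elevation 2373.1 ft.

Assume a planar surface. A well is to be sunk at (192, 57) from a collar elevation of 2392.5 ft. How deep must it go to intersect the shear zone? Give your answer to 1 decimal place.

Let the plane be z = a·E + b·N + c.
Point B−Point A: 10a + 90b = 10.3;  Point C−Point A: −66a − 89b = −49.7.
Solving gives a = 0.70422, b = 0.03620.
Then c = 2422.8 − a·319 − b·79 = 2195.29.
At (192, 57): z_contact = 135.21 + 2.06 + 2195.29 = 2332.57 ft.
Depth below ground = 2392.5 − 2332.57 = 59.9 ft.

59.9 ft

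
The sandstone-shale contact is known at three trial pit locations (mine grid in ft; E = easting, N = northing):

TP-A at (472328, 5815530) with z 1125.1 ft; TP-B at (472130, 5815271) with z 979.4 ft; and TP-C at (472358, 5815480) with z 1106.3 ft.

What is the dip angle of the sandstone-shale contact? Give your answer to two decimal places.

Two edge vectors: TP-A→TP-B = (-198, -259, -145.7), TP-A→TP-C = (30, -50, -18.8).
Normal n = (TP-A→TP-B) × (TP-A→TP-C) = (-2415.8, -8093.4, 17670).
So ∂z/∂E = −n_x/n_z = 0.13672 and ∂z/∂N = −n_y/n_z = 0.45803.
Gradient magnitude |∇z| = √(a² + b²) = √(0.01869 + 0.20979) = 0.47800.
True dip = arctan(0.47800) = 25.55°, dipping toward SSW (azimuth ≈ 197°).

25.55°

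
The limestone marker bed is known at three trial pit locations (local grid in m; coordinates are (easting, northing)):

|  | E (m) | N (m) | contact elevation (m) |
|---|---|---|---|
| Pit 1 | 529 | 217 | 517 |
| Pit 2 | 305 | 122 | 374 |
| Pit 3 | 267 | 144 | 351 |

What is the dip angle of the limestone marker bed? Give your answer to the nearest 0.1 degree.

32.0°

Let the plane be z = a·E + b·N + c.
Pit 2−Pit 1: −224a − 95b = −143;  Pit 3−Pit 1: −262a − 73b = −166.
Solving gives a = 0.62439, b = 0.03303.
Gradient magnitude |∇z| = √(a² + b²) = √(0.38986 + 0.00109) = 0.62526.
True dip = arctan(0.62526) = 32.0°, dipping toward W (azimuth ≈ 267°).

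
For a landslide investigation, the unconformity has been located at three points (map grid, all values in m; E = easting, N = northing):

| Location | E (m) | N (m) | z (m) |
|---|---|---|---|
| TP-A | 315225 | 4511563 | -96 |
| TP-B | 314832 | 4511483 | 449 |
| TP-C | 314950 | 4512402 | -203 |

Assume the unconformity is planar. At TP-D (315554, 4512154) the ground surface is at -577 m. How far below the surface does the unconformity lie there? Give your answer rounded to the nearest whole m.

Let the plane be z = a·E + b·N + c.
TP-B−TP-A: −393a − 80b = 545;  TP-C−TP-A: −275a + 839b = −107.
Solving gives a = −1.27569109, b = −0.54566752.
Then c = -96 − a·315225 − b·4511563 = 2863847.12.
At (315554, 4512154): z_contact = −402549.4 − 2462135.9 + 2863847.12 = -838.2 m.
Depth below ground = -577 − (-838.2) = 261 m.

261 m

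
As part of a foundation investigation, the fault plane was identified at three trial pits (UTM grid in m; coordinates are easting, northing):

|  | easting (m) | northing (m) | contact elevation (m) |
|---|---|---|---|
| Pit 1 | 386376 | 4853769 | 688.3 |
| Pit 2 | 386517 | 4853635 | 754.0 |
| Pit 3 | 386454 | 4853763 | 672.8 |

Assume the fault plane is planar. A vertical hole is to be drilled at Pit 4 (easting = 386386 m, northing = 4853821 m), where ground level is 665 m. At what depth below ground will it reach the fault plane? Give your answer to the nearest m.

Let the plane be z = a·easting + b·northing + c.
Pit 2−Pit 1: 141a − 134b = 65.7;  Pit 3−Pit 1: 78a − 6b = −15.5.
Solving gives a = −0.25725588, b = −0.76099313.
Then c = 688.3 − a·386376 − b·4853769 = 3793770.66.
At (386386, 4853821): z_contact = −99400.1 − 3693724.4 + 3793770.66 = 646.2 m.
Depth below ground = 665 − 646.2 = 19 m.

19 m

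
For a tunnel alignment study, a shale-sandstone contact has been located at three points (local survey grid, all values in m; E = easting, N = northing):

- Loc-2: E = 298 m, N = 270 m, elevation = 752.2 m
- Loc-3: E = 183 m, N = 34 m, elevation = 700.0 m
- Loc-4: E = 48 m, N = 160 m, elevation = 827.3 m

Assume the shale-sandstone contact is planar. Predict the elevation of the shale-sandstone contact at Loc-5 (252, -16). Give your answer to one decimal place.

Two edge vectors: Loc-2→Loc-3 = (-115, -236, -52.2), Loc-2→Loc-4 = (-250, -110, 75.1).
Normal n = (Loc-2→Loc-3) × (Loc-2→Loc-4) = (-23465.6, 21686.5, -46350).
So ∂z/∂E = −n_x/n_z = −0.50627 and ∂z/∂N = −n_y/n_z = 0.46789.
Intercept c from Loc-2: 752.2 + 150.87 − 126.33 = 776.74.
At (252, -16): z = −127.6 − 7.5 + 776.74 = 641.7 m.

641.7 m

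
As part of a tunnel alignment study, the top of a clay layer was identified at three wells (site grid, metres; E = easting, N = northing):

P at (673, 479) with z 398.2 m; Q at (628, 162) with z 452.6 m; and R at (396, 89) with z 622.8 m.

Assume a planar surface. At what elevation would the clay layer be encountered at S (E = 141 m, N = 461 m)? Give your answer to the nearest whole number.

778 m

Let the plane be z = a·E + b·N + c.
Q−P: −45a − 317b = 54.4;  R−P: −277a − 390b = 224.6.
Solving gives a = −0.71140, b = −0.07062.
Then c = 398.2 − a·673 − b·479 = 910.80.
At (141, 461): z = −100.3 − 32.6 + 910.80 = 777.9 m.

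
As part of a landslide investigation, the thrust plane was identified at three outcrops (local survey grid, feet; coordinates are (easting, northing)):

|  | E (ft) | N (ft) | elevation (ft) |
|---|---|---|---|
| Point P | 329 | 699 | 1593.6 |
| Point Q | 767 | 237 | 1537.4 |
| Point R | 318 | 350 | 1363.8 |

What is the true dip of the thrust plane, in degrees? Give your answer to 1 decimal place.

40.1°

Let the plane be z = a·E + b·N + c.
Point Q−Point P: 438a − 462b = −56.2;  Point R−Point P: −11a − 349b = −229.8.
Solving gives a = 0.54800, b = 0.64118.
Gradient magnitude |∇z| = √(a² + b²) = √(0.30031 + 0.41111) = 0.84346.
True dip = arctan(0.84346) = 40.1°, dipping toward SW (azimuth ≈ 221°).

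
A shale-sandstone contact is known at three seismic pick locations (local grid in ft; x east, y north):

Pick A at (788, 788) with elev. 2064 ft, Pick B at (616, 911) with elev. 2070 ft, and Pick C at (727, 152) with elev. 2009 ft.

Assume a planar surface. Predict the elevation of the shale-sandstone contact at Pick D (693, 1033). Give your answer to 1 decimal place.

Two edge vectors: Pick A→Pick B = (-172, 123, 6), Pick A→Pick C = (-61, -636, -55).
Normal n = (Pick A→Pick B) × (Pick A→Pick C) = (-2949, -9826, 116895).
So ∂z/∂x = −n_x/n_z = 0.025228 and ∂z/∂y = −n_y/n_z = 0.084058.
Intercept c from Pick A: 2064 − 19.88 − 66.24 = 1977.88.
At (693, 1033): z = 17.5 + 86.8 + 1977.88 = 2082.2 ft.

2082.2 ft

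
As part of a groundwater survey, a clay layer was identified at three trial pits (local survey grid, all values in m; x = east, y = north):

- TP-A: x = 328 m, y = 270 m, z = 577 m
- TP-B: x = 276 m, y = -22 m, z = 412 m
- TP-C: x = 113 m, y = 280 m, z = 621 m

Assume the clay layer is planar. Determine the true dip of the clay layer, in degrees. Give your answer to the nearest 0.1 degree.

Two edge vectors: TP-A→TP-B = (-52, -292, -165), TP-A→TP-C = (-215, 10, 44).
Normal n = (TP-A→TP-B) × (TP-A→TP-C) = (-11198, 37763, -63300).
So ∂z/∂x = −n_x/n_z = −0.17690 and ∂z/∂y = −n_y/n_z = 0.59657.
Gradient magnitude |∇z| = √(a² + b²) = √(0.03129 + 0.35590) = 0.62225.
True dip = arctan(0.62225) = 31.9°, dipping toward SSE (azimuth ≈ 163°).

31.9°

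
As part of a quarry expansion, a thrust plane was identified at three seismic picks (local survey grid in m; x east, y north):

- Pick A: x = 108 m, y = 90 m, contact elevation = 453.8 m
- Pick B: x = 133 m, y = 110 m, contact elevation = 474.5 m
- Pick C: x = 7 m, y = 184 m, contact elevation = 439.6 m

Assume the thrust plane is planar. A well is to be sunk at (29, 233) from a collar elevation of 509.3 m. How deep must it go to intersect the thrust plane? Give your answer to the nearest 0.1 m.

39.0 m

Let the plane be z = a·x + b·y + c.
Pick B−Pick A: 25a + 20b = 20.7;  Pick C−Pick A: −101a + 94b = −14.2.
Solving gives a = 0.51025, b = 0.39719.
Then c = 453.8 − a·108 − b·90 = 362.95.
At (29, 233): z_contact = 14.80 + 92.54 + 362.95 = 470.29 m.
Depth below ground = 509.3 − 470.29 = 39.0 m.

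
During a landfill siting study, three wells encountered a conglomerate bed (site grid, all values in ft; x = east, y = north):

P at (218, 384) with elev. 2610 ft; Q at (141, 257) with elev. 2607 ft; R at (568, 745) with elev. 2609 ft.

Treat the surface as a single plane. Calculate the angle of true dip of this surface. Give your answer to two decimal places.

Let the plane be z = a·x + b·y + c.
Q−P: −77a − 127b = −3;  R−P: 350a + 361b = −1.
Solving gives a = −0.07266, b = 0.06768.
Gradient magnitude |∇z| = √(a² + b²) = √(0.00528 + 0.00458) = 0.09929.
True dip = arctan(0.09929) = 5.67°, dipping toward SE (azimuth ≈ 133°).

5.67°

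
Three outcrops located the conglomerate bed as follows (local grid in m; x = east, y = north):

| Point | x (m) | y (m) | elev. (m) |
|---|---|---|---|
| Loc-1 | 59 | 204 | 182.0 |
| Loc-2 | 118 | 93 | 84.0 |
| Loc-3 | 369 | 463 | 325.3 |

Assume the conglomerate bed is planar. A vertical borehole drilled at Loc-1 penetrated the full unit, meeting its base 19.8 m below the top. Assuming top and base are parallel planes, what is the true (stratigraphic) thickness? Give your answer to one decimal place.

15.4 m

Two edge vectors: Loc-1→Loc-2 = (59, -111, -98), Loc-1→Loc-3 = (310, 259, 143.3).
Normal n = (Loc-1→Loc-2) × (Loc-1→Loc-3) = (9475.7, -38834.7, 49691).
So ∂z/∂x = −n_x/n_z = −0.19069 and ∂z/∂y = −n_y/n_z = 0.78152.
|∇z| = √(a²+b²) = 0.80445, so dip δ = arctan(0.80445) = 38.82°.
True thickness = vertical thickness × cos δ = 19.8 × cos 38.82° = 15.4 m.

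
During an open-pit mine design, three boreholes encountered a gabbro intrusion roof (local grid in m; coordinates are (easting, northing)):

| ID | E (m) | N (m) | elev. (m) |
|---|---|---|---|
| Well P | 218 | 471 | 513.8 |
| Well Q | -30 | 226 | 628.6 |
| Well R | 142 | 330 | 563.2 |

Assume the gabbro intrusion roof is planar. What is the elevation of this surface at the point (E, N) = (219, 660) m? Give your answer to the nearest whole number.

473 m

Let the plane be z = a·E + b·N + c.
Well Q−Well P: −248a − 245b = 114.8;  Well R−Well P: −76a − 141b = 49.4.
Solving gives a = −0.24980, b = −0.21571.
Then c = 513.8 − a·218 − b·471 = 669.86.
At (219, 660): z = −54.7 − 142.4 + 669.86 = 472.8 m.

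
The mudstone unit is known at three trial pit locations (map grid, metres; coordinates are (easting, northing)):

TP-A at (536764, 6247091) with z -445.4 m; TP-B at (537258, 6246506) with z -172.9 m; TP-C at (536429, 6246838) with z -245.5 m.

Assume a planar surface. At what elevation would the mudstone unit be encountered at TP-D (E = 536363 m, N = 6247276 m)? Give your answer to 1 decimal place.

Two edge vectors: TP-A→TP-B = (494, -585, 272.5), TP-A→TP-C = (-335, -253, 199.9).
Normal n = (TP-A→TP-B) × (TP-A→TP-C) = (-47999, -190038.1, -320957).
So ∂z/∂E = −n_x/n_z = −0.149549628 and ∂z/∂N = −n_y/n_z = −0.592098318.
Intercept c from TP-A: -445.4 + 80272.86 + 3698892.08 = 3778719.53.
At (536363, 6247276): z = −80212.9 − 3699001.6 + 3778719.53 = -495.0 m.

-495.0 m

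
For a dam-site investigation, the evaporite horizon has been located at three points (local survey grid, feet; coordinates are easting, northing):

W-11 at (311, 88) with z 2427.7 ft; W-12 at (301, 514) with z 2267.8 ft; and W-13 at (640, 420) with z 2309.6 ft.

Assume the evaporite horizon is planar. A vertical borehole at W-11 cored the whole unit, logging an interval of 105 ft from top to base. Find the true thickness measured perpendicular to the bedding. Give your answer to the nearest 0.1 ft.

Two edge vectors: W-11→W-12 = (-10, 426, -159.9), W-11→W-13 = (329, 332, -118.1).
Normal n = (W-11→W-12) × (W-11→W-13) = (2776.2, -53788.1, -143474).
So ∂z/∂easting = −n_x/n_z = 0.01935 and ∂z/∂northing = −n_y/n_z = −0.37490.
|∇z| = √(a²+b²) = 0.37540, so dip δ = arctan(0.37540) = 20.58°.
True thickness = vertical thickness × cos δ = 105 × cos 20.58° = 98.3 ft.

98.3 ft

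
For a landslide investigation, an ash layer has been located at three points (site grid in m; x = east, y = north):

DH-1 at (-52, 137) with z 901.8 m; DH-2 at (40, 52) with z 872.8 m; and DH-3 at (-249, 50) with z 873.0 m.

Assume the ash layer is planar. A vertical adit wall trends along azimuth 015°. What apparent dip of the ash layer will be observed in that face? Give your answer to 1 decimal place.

Two edge vectors: DH-1→DH-2 = (92, -85, -29), DH-1→DH-3 = (-197, -87, -28.8).
Normal n = (DH-1→DH-2) × (DH-1→DH-3) = (-75, 8362.6, -24749).
So ∂z/∂x = −n_x/n_z = −0.00303 and ∂z/∂y = −n_y/n_z = 0.33790.
Unit vector along 015° is (sin 15°, cos 15°) = (0.2588, 0.9659).
Slope in that direction = a·(0.2588) + b·(0.9659) = 0.32560.
Apparent dip = arctan|0.32560| = 18.0° (true dip is 18.7°, so apparent ≤ true as expected).

18.0°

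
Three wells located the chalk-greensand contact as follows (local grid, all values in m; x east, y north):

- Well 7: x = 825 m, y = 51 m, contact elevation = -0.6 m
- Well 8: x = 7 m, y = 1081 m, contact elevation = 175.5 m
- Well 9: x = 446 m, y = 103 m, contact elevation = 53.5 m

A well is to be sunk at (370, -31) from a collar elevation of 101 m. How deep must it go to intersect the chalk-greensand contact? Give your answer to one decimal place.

46.0 m

Two edge vectors: Well 7→Well 8 = (-818, 1030, 176.1), Well 7→Well 9 = (-379, 52, 54.1).
Normal n = (Well 7→Well 8) × (Well 7→Well 9) = (46565.8, -22488.1, 347834).
So ∂z/∂x = −n_x/n_z = −0.133874 and ∂z/∂y = −n_y/n_z = 0.064652.
Intercept c from Well 7: -0.6 + 110.45 − 3.30 = 106.55.
At (370, -31): z_contact = −49.53 − 2.00 + 106.55 = 55.01 m.
Depth below ground = 101 − 55.01 = 46.0 m.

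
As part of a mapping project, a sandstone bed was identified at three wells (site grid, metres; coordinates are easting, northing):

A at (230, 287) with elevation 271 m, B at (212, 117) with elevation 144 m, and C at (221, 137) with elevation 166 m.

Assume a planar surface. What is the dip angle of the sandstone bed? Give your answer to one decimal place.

Let the plane be z = a·easting + b·northing + c.
B−A: −18a − 170b = −127;  C−A: −9a − 150b = −105.
Solving gives a = 1.02564, b = 0.63846.
Gradient magnitude |∇z| = √(a² + b²) = √(1.05194 + 0.40763) = 1.20813.
True dip = arctan(1.20813) = 50.4°, dipping toward WSW (azimuth ≈ 238°).

50.4°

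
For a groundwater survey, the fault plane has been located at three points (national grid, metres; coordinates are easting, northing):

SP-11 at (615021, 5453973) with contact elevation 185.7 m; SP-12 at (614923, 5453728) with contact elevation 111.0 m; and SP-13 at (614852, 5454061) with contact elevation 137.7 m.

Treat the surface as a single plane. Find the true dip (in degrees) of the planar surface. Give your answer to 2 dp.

Two edge vectors: SP-11→SP-12 = (-98, -245, -74.7), SP-11→SP-13 = (-169, 88, -48).
Normal n = (SP-11→SP-12) × (SP-11→SP-13) = (18333.6, 7920.3, -50029).
So ∂z/∂easting = −n_x/n_z = 0.36646 and ∂z/∂northing = −n_y/n_z = 0.15831.
Gradient magnitude |∇z| = √(a² + b²) = √(0.13429 + 0.02506) = 0.39919.
True dip = arctan(0.39919) = 21.76°, dipping toward WSW (azimuth ≈ 247°).

21.76°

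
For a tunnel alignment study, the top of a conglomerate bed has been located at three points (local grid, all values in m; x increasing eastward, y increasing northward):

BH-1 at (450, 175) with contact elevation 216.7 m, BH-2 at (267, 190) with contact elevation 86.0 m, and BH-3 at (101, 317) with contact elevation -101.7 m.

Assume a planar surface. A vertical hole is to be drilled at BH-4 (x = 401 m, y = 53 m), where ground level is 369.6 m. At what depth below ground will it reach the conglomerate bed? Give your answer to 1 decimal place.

111.1 m

Let the plane be z = a·x + b·y + c.
BH-2−BH-1: −183a + 15b = −130.7;  BH-3−BH-1: −349a + 142b = −318.4.
Solving gives a = 0.66423, b = −0.60975.
Then c = 216.7 − a·450 − b·175 = 24.50.
At (401, 53): z_contact = 266.36 − 32.32 + 24.50 = 258.54 m.
Depth below ground = 369.6 − 258.54 = 111.1 m.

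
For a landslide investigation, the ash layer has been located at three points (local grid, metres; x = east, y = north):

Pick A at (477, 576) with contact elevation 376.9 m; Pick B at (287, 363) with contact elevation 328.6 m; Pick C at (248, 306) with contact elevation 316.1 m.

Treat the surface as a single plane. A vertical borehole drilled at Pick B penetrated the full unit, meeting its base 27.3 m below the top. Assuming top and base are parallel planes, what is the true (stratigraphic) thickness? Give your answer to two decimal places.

26.78 m

Let the plane be z = a·x + b·y + c.
Pick B−Pick A: −190a − 213b = −48.3;  Pick C−Pick A: −229a − 270b = −60.8.
Solving gives a = 0.03591, b = 0.19473.
|∇z| = √(a²+b²) = 0.19801, so dip δ = arctan(0.19801) = 11.20°.
True thickness = vertical thickness × cos δ = 27.3 × cos 11.20° = 26.78 m.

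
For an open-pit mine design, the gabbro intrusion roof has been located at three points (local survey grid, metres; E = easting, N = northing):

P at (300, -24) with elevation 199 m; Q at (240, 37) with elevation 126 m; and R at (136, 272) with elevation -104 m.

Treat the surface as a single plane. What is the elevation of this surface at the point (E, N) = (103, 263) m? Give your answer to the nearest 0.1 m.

-110.1 m

Let the plane be z = a·E + b·N + c.
Q−P: −60a + 61b = −73;  R−P: −164a + 296b = −303.
Solving gives a = 0.40291, b = −0.80041.
Then c = 199 − a·300 − b·-24 = 58.92.
At (103, 263): z = 41.5 − 210.5 + 58.92 = -110.1 m.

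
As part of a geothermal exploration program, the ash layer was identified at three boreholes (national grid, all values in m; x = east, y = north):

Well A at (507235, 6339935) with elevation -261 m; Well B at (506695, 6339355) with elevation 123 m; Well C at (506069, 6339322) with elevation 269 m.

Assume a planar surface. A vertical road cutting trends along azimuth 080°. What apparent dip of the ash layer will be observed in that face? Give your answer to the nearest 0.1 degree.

Two edge vectors: Well A→Well B = (-540, -580, 384), Well A→Well C = (-1166, -613, 530).
Normal n = (Well A→Well B) × (Well A→Well C) = (-72008, -161544, -345260).
So ∂z/∂x = −n_x/n_z = −0.20856 and ∂z/∂y = −n_y/n_z = −0.46789.
Unit vector along 080° is (sin 80°, cos 80°) = (0.9848, 0.1736).
Slope in that direction = a·(0.9848) + b·(0.1736) = −0.28664.
Apparent dip = arctan|0.28664| = 16.0° (true dip is 27.1°, so apparent ≤ true as expected).

16.0°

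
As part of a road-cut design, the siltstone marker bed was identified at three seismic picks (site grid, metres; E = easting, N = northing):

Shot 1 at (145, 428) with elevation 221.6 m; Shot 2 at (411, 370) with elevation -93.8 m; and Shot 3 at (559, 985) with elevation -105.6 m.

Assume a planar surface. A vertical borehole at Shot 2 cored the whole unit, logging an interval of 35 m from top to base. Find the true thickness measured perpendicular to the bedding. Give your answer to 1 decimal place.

22.9 m

Let the plane be z = a·E + b·N + c.
Shot 2−Shot 1: 266a − 58b = −315.4;  Shot 3−Shot 1: 414a + 557b = −327.2.
Solving gives a = −1.13057, b = 0.25289.
|∇z| = √(a²+b²) = 1.15851, so dip δ = arctan(1.15851) = 49.20°.
True thickness = vertical thickness × cos δ = 35 × cos 49.20° = 22.9 m.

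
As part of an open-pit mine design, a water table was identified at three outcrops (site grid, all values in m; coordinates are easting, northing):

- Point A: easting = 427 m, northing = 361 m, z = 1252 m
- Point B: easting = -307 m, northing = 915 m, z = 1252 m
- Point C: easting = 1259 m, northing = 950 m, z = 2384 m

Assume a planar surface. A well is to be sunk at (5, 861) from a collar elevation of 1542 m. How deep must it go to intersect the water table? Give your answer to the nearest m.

Let the plane be z = a·easting + b·northing + c.
Point B−Point A: −734a + 554b = 0;  Point C−Point A: 832a + 589b = 1132.
Solving gives a = 0.70207, b = 0.93018.
Then c = 1252 − a·427 − b·361 = 616.42.
At (5, 861): z_contact = 3.5 + 800.9 + 616.42 = 1420.8 m.
Depth below ground = 1542 − 1420.8 = 121 m.

121 m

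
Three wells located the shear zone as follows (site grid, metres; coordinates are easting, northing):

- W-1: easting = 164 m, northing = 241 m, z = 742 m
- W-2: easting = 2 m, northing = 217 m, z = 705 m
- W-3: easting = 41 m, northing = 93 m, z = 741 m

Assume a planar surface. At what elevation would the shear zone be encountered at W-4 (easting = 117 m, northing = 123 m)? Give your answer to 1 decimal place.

754.4 m

Two edge vectors: W-1→W-2 = (-162, -24, -37), W-1→W-3 = (-123, -148, -1).
Normal n = (W-1→W-2) × (W-1→W-3) = (-5452, 4389, 21024).
So ∂z/∂easting = −n_x/n_z = 0.25932 and ∂z/∂northing = −n_y/n_z = −0.20876.
Intercept c from W-1: 742 − 42.53 + 50.31 = 749.78.
At (117, 123): z = 30.3 − 25.7 + 749.78 = 754.4 m.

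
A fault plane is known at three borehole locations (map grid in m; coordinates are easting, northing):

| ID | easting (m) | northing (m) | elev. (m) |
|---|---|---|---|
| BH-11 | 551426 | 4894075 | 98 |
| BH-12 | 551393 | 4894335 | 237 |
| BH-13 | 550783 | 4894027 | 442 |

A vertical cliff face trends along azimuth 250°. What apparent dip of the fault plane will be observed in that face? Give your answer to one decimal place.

Let the plane be z = a·easting + b·northing + c.
BH-12−BH-11: −33a + 260b = 139;  BH-13−BH-11: −643a − 48b = 344.
Solving gives a = −0.56951, b = 0.46233.
Unit vector along 250° is (sin 250°, cos 250°) = (-0.9397, -0.3420).
Slope in that direction = a·(-0.9397) + b·(-0.3420) = 0.37703.
Apparent dip = arctan|0.37703| = 20.7° (true dip is 36.3°, so apparent ≤ true as expected).

20.7°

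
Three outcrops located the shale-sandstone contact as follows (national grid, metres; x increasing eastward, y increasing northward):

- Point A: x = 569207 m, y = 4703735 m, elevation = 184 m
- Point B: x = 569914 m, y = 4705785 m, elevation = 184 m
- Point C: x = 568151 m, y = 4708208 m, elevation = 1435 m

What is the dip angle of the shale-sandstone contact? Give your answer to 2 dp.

Let the plane be z = a·x + b·y + c.
Point B−Point A: 707a + 2050b = 0;  Point C−Point A: −1056a + 4473b = 1251.
Solving gives a = −0.48141, b = 0.16603.
Gradient magnitude |∇z| = √(a² + b²) = √(0.23175 + 0.02756) = 0.50923.
True dip = arctan(0.50923) = 26.99°, dipping toward ESE (azimuth ≈ 109°).

26.99°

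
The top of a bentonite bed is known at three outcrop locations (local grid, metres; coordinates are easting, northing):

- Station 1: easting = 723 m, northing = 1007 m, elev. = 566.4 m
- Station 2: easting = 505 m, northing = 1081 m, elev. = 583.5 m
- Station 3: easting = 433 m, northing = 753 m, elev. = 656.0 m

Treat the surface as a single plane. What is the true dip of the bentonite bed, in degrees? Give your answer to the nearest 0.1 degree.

Two edge vectors: Station 1→Station 2 = (-218, 74, 17.1), Station 1→Station 3 = (-290, -254, 89.6).
Normal n = (Station 1→Station 2) × (Station 1→Station 3) = (10973.8, 14573.8, 76832).
So ∂z/∂easting = −n_x/n_z = −0.14283 and ∂z/∂northing = −n_y/n_z = −0.18968.
Gradient magnitude |∇z| = √(a² + b²) = √(0.02040 + 0.03598) = 0.23744.
True dip = arctan(0.23744) = 13.4°, dipping toward NE (azimuth ≈ 037°).

13.4°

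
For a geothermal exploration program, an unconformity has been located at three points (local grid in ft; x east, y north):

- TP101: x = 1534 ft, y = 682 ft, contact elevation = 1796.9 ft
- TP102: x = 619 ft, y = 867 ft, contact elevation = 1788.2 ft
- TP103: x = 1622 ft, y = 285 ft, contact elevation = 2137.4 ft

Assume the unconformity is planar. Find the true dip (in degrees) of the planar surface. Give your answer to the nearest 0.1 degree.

Two edge vectors: TP101→TP102 = (-915, 185, -8.7), TP101→TP103 = (88, -397, 340.5).
Normal n = (TP101→TP102) × (TP101→TP103) = (59538.6, 310791.9, 346975).
So ∂z/∂x = −n_x/n_z = −0.17159 and ∂z/∂y = −n_y/n_z = −0.89572.
Gradient magnitude |∇z| = √(a² + b²) = √(0.02944 + 0.80231) = 0.91201.
True dip = arctan(0.91201) = 42.4°, dipping toward N (azimuth ≈ 011°).

42.4°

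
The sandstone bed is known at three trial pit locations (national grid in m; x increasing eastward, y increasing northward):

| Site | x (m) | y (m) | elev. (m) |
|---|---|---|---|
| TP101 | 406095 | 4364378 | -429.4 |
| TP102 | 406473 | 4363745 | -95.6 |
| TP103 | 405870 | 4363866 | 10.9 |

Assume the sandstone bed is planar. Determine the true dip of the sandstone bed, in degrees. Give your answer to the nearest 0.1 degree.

38.2°

Two edge vectors: TP101→TP102 = (378, -633, 333.8), TP101→TP103 = (-225, -512, 440.3).
Normal n = (TP101→TP102) × (TP101→TP103) = (-107804.3, -241538.4, -335961).
So ∂z/∂x = −n_x/n_z = −0.32088 and ∂z/∂y = −n_y/n_z = −0.71895.
Gradient magnitude |∇z| = √(a² + b²) = √(0.10297 + 0.51689) = 0.78731.
True dip = arctan(0.78731) = 38.2°, dipping toward NNE (azimuth ≈ 024°).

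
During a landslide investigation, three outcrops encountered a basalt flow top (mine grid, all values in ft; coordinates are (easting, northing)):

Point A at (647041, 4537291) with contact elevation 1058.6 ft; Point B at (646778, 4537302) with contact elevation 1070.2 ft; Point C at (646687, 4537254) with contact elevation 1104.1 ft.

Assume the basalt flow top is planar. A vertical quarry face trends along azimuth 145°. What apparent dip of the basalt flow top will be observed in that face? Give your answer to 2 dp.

Two edge vectors: Point A→Point B = (-263, 11, 11.6), Point A→Point C = (-354, -37, 45.5).
Normal n = (Point A→Point B) × (Point A→Point C) = (929.7, 7860.1, 13625).
So ∂z/∂E = −n_x/n_z = −0.06823 and ∂z/∂N = −n_y/n_z = −0.57689.
Unit vector along 145° is (sin 145°, cos 145°) = (0.5736, -0.8192).
Slope in that direction = a·(0.5736) + b·(-0.8192) = 0.43342.
Apparent dip = arctan|0.43342| = 23.43° (true dip is 30.2°, so apparent ≤ true as expected).

23.43°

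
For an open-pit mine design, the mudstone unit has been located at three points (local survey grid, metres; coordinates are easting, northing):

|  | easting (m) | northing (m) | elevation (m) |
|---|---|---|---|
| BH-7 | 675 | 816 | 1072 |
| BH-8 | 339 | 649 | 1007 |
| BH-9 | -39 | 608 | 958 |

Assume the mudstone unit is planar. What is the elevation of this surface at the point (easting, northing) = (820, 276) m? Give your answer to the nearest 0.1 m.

999.5 m

Let the plane be z = a·easting + b·northing + c.
BH-8−BH-7: −336a − 167b = −65;  BH-9−BH-7: −714a − 208b = −114.
Solving gives a = 0.11181, b = 0.16426.
Then c = 1072 − a·675 − b·816 = 862.49.
At (820, 276): z = 91.7 + 45.3 + 862.49 = 999.5 m.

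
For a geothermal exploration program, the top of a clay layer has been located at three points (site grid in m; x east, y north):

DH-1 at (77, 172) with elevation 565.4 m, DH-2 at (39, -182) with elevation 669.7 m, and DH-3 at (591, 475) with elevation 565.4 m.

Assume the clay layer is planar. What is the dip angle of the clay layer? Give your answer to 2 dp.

Let the plane be z = a·x + b·y + c.
DH-2−DH-1: −38a − 354b = 104.3;  DH-3−DH-1: 514a + 303b = 0.
Solving gives a = 0.18542, b = −0.31454.
Gradient magnitude |∇z| = √(a² + b²) = √(0.03438 + 0.09893) = 0.36512.
True dip = arctan(0.36512) = 20.06°, dipping toward NNW (azimuth ≈ 329°).

20.06°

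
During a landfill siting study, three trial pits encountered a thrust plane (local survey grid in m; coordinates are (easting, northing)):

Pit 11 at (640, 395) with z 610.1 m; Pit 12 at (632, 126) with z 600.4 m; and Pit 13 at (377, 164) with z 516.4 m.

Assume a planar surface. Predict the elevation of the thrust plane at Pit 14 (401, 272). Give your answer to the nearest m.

Two edge vectors: Pit 11→Pit 12 = (-8, -269, -9.7), Pit 11→Pit 13 = (-263, -231, -93.7).
Normal n = (Pit 11→Pit 12) × (Pit 11→Pit 13) = (22964.6, 1801.5, -68899).
So ∂z/∂E = −n_x/n_z = 0.33331 and ∂z/∂N = −n_y/n_z = 0.02615.
Intercept c from Pit 11: 610.1 − 213.32 − 10.33 = 386.45.
At (401, 272): z = 133.7 + 7.1 + 386.45 = 527.2 m.

527 m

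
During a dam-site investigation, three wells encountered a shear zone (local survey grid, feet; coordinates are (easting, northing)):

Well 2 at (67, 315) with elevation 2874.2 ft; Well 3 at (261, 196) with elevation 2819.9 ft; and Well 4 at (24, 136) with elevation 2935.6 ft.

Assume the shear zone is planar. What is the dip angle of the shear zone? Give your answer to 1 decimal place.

Let the plane be z = a·E + b·N + c.
Well 3−Well 2: 194a − 119b = −54.3;  Well 4−Well 2: −43a − 179b = 61.4.
Solving gives a = −0.42733, b = −0.24036.
Gradient magnitude |∇z| = √(a² + b²) = √(0.18262 + 0.05777) = 0.49029.
True dip = arctan(0.49029) = 26.1°, dipping toward ENE (azimuth ≈ 061°).

26.1°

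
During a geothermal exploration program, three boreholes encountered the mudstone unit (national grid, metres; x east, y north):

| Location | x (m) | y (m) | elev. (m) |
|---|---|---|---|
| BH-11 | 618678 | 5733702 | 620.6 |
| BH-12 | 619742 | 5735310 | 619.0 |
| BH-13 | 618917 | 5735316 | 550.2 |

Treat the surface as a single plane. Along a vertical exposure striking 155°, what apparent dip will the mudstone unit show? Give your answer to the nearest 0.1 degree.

4.9°

Let the plane be z = a·x + b·y + c.
BH-12−BH-11: 1064a + 1608b = −1.6;  BH-13−BH-11: 239a + 1614b = −70.4.
Solving gives a = 0.08299, b = −0.05591.
Unit vector along 155° is (sin 155°, cos 155°) = (0.4226, -0.9063).
Slope in that direction = a·(0.4226) + b·(-0.9063) = 0.08574.
Apparent dip = arctan|0.08574| = 4.9° (true dip is 5.7°, so apparent ≤ true as expected).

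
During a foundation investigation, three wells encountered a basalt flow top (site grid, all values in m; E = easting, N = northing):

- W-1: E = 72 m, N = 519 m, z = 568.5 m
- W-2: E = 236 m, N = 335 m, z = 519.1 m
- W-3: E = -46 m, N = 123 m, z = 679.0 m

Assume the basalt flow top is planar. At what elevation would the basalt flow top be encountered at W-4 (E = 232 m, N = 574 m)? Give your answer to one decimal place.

487.0 m

Two edge vectors: W-1→W-2 = (164, -184, -49.4), W-1→W-3 = (-118, -396, 110.5).
Normal n = (W-1→W-2) × (W-1→W-3) = (-39894.4, -12292.8, -86656).
So ∂z/∂E = −n_x/n_z = −0.46038 and ∂z/∂N = −n_y/n_z = −0.14186.
Intercept c from W-1: 568.5 + 33.15 + 73.62 = 675.27.
At (232, 574): z = −106.8 − 81.4 + 675.27 = 487.0 m.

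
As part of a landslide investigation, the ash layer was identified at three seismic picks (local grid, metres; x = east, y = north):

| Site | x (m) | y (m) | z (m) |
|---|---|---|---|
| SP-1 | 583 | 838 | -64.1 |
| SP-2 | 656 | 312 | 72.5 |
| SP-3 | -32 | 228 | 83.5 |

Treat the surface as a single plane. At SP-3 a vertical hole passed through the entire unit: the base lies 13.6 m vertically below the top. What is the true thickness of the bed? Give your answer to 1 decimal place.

13.2 m

Let the plane be z = a·x + b·y + c.
SP-2−SP-1: 73a − 526b = 136.6;  SP-3−SP-1: −615a − 610b = 147.6.
Solving gives a = 0.01546, b = −0.25755.
|∇z| = √(a²+b²) = 0.25801, so dip δ = arctan(0.25801) = 14.47°.
True thickness = vertical thickness × cos δ = 13.6 × cos 14.47° = 13.2 m.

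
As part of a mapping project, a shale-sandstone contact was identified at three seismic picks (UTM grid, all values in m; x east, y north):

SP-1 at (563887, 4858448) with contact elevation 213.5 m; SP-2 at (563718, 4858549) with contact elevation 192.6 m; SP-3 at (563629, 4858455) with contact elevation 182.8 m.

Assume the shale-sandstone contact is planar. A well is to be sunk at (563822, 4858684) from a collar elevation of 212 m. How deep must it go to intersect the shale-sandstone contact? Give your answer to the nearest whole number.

Let the plane be z = a·x + b·y + c.
SP-2−SP-1: −169a + 101b = −20.9;  SP-3−SP-1: −258a + 7b = −30.7.
Solving gives a = 0.11876985, b = −0.00819698.
Then c = 213.5 − a·563887 − b·4858448 = −26934.65.
At (563822, 4858684): z_contact = 66965.1 − 39826.6 − 26934.65 = 203.8 m.
Depth below ground = 212 − 203.8 = 8 m.

8 m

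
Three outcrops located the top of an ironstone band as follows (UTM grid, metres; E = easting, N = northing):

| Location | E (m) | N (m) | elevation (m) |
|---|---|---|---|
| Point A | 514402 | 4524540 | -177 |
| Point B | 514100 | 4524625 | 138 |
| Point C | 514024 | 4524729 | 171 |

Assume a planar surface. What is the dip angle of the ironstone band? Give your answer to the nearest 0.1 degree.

53.0°

Two edge vectors: Point A→Point B = (-302, 85, 315), Point A→Point C = (-378, 189, 348).
Normal n = (Point A→Point B) × (Point A→Point C) = (-29955, -13974, -24948).
So ∂z/∂E = −n_x/n_z = −1.20070 and ∂z/∂N = −n_y/n_z = −0.56013.
Gradient magnitude |∇z| = √(a² + b²) = √(1.44167 + 0.31374) = 1.32492.
True dip = arctan(1.32492) = 53.0°, dipping toward ENE (azimuth ≈ 065°).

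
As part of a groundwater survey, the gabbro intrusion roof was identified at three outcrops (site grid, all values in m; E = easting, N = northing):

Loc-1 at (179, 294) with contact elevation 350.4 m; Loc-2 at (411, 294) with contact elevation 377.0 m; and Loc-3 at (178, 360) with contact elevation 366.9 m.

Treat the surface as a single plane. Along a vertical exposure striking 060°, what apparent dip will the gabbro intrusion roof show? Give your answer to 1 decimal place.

12.7°

Two edge vectors: Loc-1→Loc-2 = (232, 0, 26.6), Loc-1→Loc-3 = (-1, 66, 16.5).
Normal n = (Loc-1→Loc-2) × (Loc-1→Loc-3) = (-1755.6, -3854.6, 15312).
So ∂z/∂E = −n_x/n_z = 0.11466 and ∂z/∂N = −n_y/n_z = 0.25174.
Unit vector along 060° is (sin 60°, cos 60°) = (0.8660, 0.5000).
Slope in that direction = a·(0.8660) + b·(0.5000) = 0.22516.
Apparent dip = arctan|0.22516| = 12.7° (true dip is 15.5°, so apparent ≤ true as expected).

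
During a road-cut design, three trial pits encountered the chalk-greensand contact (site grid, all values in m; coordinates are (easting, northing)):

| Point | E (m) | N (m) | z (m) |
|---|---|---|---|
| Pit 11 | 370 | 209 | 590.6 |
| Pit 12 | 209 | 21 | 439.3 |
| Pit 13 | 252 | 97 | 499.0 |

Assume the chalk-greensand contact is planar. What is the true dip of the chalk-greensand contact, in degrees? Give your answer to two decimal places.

36.90°

Let the plane be z = a·E + b·N + c.
Pit 12−Pit 11: −161a − 188b = −151.3;  Pit 13−Pit 11: −118a − 112b = −91.6.
Solving gives a = 0.06628, b = 0.74803.
Gradient magnitude |∇z| = √(a² + b²) = √(0.00439 + 0.55954) = 0.75096.
True dip = arctan(0.75096) = 36.90°, dipping toward S (azimuth ≈ 185°).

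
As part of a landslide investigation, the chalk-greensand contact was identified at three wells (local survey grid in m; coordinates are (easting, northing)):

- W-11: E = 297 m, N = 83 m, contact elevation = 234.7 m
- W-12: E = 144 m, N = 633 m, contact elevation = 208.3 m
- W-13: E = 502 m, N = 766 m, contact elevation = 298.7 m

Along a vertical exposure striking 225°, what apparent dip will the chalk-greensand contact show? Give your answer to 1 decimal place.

Let the plane be z = a·E + b·N + c.
W-12−W-11: −153a + 550b = −26.4;  W-13−W-11: 205a + 683b = 64.
Solving gives a = 0.24502, b = 0.02016.
Unit vector along 225° is (sin 225°, cos 225°) = (-0.7071, -0.7071).
Slope in that direction = a·(-0.7071) + b·(-0.7071) = −0.18751.
Apparent dip = arctan|0.18751| = 10.6° (true dip is 13.8°, so apparent ≤ true as expected).

10.6°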